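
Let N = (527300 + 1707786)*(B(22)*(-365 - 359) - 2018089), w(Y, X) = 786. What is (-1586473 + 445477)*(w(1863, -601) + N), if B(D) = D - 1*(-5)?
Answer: 5196431158090712016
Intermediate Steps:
B(D) = 5 + D (B(D) = D + 5 = 5 + D)
N = -4554293931782 (N = (527300 + 1707786)*((5 + 22)*(-365 - 359) - 2018089) = 2235086*(27*(-724) - 2018089) = 2235086*(-19548 - 2018089) = 2235086*(-2037637) = -4554293931782)
(-1586473 + 445477)*(w(1863, -601) + N) = (-1586473 + 445477)*(786 - 4554293931782) = -1140996*(-4554293930996) = 5196431158090712016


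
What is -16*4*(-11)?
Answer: 704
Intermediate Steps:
-16*4*(-11) = -64*(-11) = 704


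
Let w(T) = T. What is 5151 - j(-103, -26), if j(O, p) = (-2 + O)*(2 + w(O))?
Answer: -5454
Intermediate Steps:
j(O, p) = (-2 + O)*(2 + O)
5151 - j(-103, -26) = 5151 - (-4 + (-103)²) = 5151 - (-4 + 10609) = 5151 - 1*10605 = 5151 - 10605 = -5454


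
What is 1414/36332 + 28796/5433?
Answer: 526949267/98695878 ≈ 5.3391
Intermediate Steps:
1414/36332 + 28796/5433 = 1414*(1/36332) + 28796*(1/5433) = 707/18166 + 28796/5433 = 526949267/98695878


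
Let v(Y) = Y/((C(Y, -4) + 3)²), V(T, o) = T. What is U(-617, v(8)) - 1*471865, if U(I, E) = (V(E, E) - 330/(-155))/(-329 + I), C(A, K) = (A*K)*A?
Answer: -442875488400876/938563967 ≈ -4.7187e+5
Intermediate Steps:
C(A, K) = K*A²
v(Y) = Y/(3 - 4*Y²)² (v(Y) = Y/((-4*Y² + 3)²) = Y/((3 - 4*Y²)²) = Y/(3 - 4*Y²)²)
U(I, E) = (66/31 + E)/(-329 + I) (U(I, E) = (E - 330/(-155))/(-329 + I) = (E - 330*(-1/155))/(-329 + I) = (E + 66/31)/(-329 + I) = (66/31 + E)/(-329 + I))
U(-617, v(8)) - 1*471865 = (66/31 + 8/(-3 + 4*8²)²)/(-329 - 617) - 1*471865 = (66/31 + 8/(-3 + 4*64)²)/(-946) - 471865 = -(66/31 + 8/(-3 + 256)²)/946 - 471865 = -(66/31 + 8/253²)/946 - 471865 = -(66/31 + 8*(1/64009))/946 - 471865 = -(66/31 + 8/64009)/946 - 471865 = -1/946*4224842/1984279 - 471865 = -2112421/938563967 - 471865 = -442875488400876/938563967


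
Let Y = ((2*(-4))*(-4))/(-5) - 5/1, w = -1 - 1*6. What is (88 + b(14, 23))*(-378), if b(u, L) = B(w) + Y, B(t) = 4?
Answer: -152334/5 ≈ -30467.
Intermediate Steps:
w = -7 (w = -1 - 6 = -7)
Y = -57/5 (Y = -8*(-4)*(-⅕) - 5*1 = 32*(-⅕) - 5 = -32/5 - 5 = -57/5 ≈ -11.400)
b(u, L) = -37/5 (b(u, L) = 4 - 57/5 = -37/5)
(88 + b(14, 23))*(-378) = (88 - 37/5)*(-378) = (403/5)*(-378) = -152334/5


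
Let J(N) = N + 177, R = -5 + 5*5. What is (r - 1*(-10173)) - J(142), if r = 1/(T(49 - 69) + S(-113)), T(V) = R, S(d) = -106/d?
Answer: 23314677/2366 ≈ 9854.0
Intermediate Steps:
R = 20 (R = -5 + 25 = 20)
T(V) = 20
J(N) = 177 + N
r = 113/2366 (r = 1/(20 - 106/(-113)) = 1/(20 - 106*(-1/113)) = 1/(20 + 106/113) = 1/(2366/113) = 113/2366 ≈ 0.047760)
(r - 1*(-10173)) - J(142) = (113/2366 - 1*(-10173)) - (177 + 142) = (113/2366 + 10173) - 1*319 = 24069431/2366 - 319 = 23314677/2366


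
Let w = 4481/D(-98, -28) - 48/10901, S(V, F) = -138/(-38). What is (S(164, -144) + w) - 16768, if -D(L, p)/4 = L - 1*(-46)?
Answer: -721293687841/43080752 ≈ -16743.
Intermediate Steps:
D(L, p) = -184 - 4*L (D(L, p) = -4*(L - 1*(-46)) = -4*(L + 46) = -4*(46 + L) = -184 - 4*L)
S(V, F) = 69/19 (S(V, F) = -138*(-1/38) = 69/19)
w = 48837397/2267408 (w = 4481/(-184 - 4*(-98)) - 48/10901 = 4481/(-184 + 392) - 48*1/10901 = 4481/208 - 48/10901 = 48837397/2267408 ≈ 21.539)
(S(164, -144) + w) - 16768 = (69/19 + 48837397/2267408) - 16768 = 1084361695/43080752 - 16768 = -721293687841/43080752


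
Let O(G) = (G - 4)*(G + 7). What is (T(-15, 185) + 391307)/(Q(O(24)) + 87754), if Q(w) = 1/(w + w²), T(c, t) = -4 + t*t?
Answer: 163836790560/33787045081 ≈ 4.8491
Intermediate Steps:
O(G) = (-4 + G)*(7 + G)
T(c, t) = -4 + t²
(T(-15, 185) + 391307)/(Q(O(24)) + 87754) = ((-4 + 185²) + 391307)/(1/((-28 + 24² + 3*24)*(1 + (-28 + 24² + 3*24))) + 87754) = ((-4 + 34225) + 391307)/(1/((-28 + 576 + 72)*(1 + (-28 + 576 + 72))) + 87754) = (34221 + 391307)/(1/(620*(1 + 620)) + 87754) = 425528/((1/620)/621 + 87754) = 425528/((1/620)*(1/621) + 87754) = 425528/(1/385020 + 87754) = 425528/(33787045081/385020) = 425528*(385020/33787045081) = 163836790560/33787045081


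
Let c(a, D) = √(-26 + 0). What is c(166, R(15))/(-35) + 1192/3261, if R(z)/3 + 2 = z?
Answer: 1192/3261 - I*√26/35 ≈ 0.36553 - 0.14569*I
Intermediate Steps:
R(z) = -6 + 3*z
c(a, D) = I*√26 (c(a, D) = √(-26) = I*√26)
c(166, R(15))/(-35) + 1192/3261 = (I*√26)/(-35) + 1192/3261 = (I*√26)*(-1/35) + 1192*(1/3261) = -I*√26/35 + 1192/3261 = 1192/3261 - I*√26/35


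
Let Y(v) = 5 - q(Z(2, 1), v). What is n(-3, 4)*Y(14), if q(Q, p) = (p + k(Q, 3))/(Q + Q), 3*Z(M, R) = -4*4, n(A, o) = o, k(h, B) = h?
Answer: 93/4 ≈ 23.250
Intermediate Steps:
Z(M, R) = -16/3 (Z(M, R) = (-4*4)/3 = (1/3)*(-16) = -16/3)
q(Q, p) = (Q + p)/(2*Q) (q(Q, p) = (p + Q)/(Q + Q) = (Q + p)/((2*Q)) = (Q + p)*(1/(2*Q)) = (Q + p)/(2*Q))
Y(v) = 9/2 + 3*v/32 (Y(v) = 5 - (-16/3 + v)/(2*(-16/3)) = 5 - (-3)*(-16/3 + v)/(2*16) = 5 - (1/2 - 3*v/32) = 5 + (-1/2 + 3*v/32) = 9/2 + 3*v/32)
n(-3, 4)*Y(14) = 4*(9/2 + (3/32)*14) = 4*(9/2 + 21/16) = 4*(93/16) = 93/4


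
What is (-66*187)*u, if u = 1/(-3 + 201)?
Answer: -187/3 ≈ -62.333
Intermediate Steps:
u = 1/198 ≈ 0.0050505
(-66*187)*u = -66*187*(1/198) = -12342*1/198 = -187/3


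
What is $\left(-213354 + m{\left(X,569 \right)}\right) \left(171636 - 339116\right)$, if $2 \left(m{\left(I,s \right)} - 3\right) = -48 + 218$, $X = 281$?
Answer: $35717789680$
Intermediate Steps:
$m{\left(I,s \right)} = 88$ ($m{\left(I,s \right)} = 3 + \frac{-48 + 218}{2} = 3 + \frac{1}{2} \cdot 170 = 3 + 85 = 88$)
$\left(-213354 + m{\left(X,569 \right)}\right) \left(171636 - 339116\right) = \left(-213354 + 88\right) \left(171636 - 339116\right) = \left(-213266\right) \left(-167480\right) = 35717789680$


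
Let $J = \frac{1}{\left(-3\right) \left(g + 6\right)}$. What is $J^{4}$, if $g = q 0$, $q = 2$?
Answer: $\frac{1}{104976} \approx 9.526 \cdot 10^{-6}$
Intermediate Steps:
$g = 0$ ($g = 2 \cdot 0 = 0$)
$J = - \frac{1}{18}$ ($J = \frac{1}{\left(-3\right) \left(0 + 6\right)} = \frac{1}{\left(-3\right) 6} = \frac{1}{-18} = - \frac{1}{18} \approx -0.055556$)
$J^{4} = \left(- \frac{1}{18}\right)^{4} = \frac{1}{104976}$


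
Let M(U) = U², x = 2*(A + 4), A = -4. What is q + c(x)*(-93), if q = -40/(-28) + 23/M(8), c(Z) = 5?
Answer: -207519/448 ≈ -463.21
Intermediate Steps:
x = 0 (x = 2*(-4 + 4) = 2*0 = 0)
q = 801/448 (q = -40/(-28) + 23/(8²) = -40*(-1/28) + 23/64 = 10/7 + 23*(1/64) = 10/7 + 23/64 = 801/448 ≈ 1.7879)
q + c(x)*(-93) = 801/448 + 5*(-93) = 801/448 - 465 = -207519/448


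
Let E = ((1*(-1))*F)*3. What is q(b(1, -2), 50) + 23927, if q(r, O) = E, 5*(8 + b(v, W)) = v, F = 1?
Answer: 23924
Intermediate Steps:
b(v, W) = -8 + v/5
E = -3 (E = ((1*(-1))*1)*3 = -1*1*3 = -1*3 = -3)
q(r, O) = -3
q(b(1, -2), 50) + 23927 = -3 + 23927 = 23924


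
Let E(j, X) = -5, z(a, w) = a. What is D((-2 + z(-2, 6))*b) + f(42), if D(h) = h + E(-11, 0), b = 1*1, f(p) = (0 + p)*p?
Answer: 1755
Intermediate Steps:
f(p) = p² (f(p) = p*p = p²)
b = 1
D(h) = -5 + h (D(h) = h - 5 = -5 + h)
D((-2 + z(-2, 6))*b) + f(42) = (-5 + (-2 - 2)*1) + 42² = (-5 - 4*1) + 1764 = (-5 - 4) + 1764 = -9 + 1764 = 1755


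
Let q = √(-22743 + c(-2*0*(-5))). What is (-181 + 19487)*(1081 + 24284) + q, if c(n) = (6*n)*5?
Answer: 489696690 + 57*I*√7 ≈ 4.897e+8 + 150.81*I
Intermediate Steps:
c(n) = 30*n
q = 57*I*√7 (q = √(-22743 + 30*(-2*0*(-5))) = √(-22743 + 30*(0*(-5))) = √(-22743 + 30*0) = √(-22743 + 0) = √(-22743) = 57*I*√7 ≈ 150.81*I)
(-181 + 19487)*(1081 + 24284) + q = (-181 + 19487)*(1081 + 24284) + 57*I*√7 = 19306*25365 + 57*I*√7 = 489696690 + 57*I*√7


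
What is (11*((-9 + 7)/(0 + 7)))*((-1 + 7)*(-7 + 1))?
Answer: 792/7 ≈ 113.14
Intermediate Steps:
(11*((-9 + 7)/(0 + 7)))*((-1 + 7)*(-7 + 1)) = (11*(-2/7))*(6*(-6)) = (11*(-2*⅐))*(-36) = (11*(-2/7))*(-36) = -22/7*(-36) = 792/7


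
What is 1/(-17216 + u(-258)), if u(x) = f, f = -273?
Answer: -1/17489 ≈ -5.7179e-5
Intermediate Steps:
u(x) = -273
1/(-17216 + u(-258)) = 1/(-17216 - 273) = 1/(-17489) = -1/17489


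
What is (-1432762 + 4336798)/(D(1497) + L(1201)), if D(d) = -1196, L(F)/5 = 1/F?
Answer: -1162582412/478797 ≈ -2428.1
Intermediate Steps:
L(F) = 5/F
(-1432762 + 4336798)/(D(1497) + L(1201)) = (-1432762 + 4336798)/(-1196 + 5/1201) = 2904036/(-1196 + 5*(1/1201)) = 2904036/(-1196 + 5/1201) = 2904036/(-1436391/1201) = 2904036*(-1201/1436391) = -1162582412/478797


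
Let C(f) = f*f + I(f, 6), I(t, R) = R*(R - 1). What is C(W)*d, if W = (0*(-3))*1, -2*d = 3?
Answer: -45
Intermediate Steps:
d = -3/2 (d = -1/2*3 = -3/2 ≈ -1.5000)
I(t, R) = R*(-1 + R)
W = 0 (W = 0*1 = 0)
C(f) = 30 + f**2 (C(f) = f*f + 6*(-1 + 6) = f**2 + 6*5 = f**2 + 30 = 30 + f**2)
C(W)*d = (30 + 0**2)*(-3/2) = (30 + 0)*(-3/2) = 30*(-3/2) = -45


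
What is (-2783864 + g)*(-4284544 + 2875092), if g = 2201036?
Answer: 821468090256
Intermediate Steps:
(-2783864 + g)*(-4284544 + 2875092) = (-2783864 + 2201036)*(-4284544 + 2875092) = -582828*(-1409452) = 821468090256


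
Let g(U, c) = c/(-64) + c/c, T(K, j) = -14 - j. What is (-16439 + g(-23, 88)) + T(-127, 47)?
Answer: -132003/8 ≈ -16500.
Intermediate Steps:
g(U, c) = 1 - c/64 (g(U, c) = c*(-1/64) + 1 = -c/64 + 1 = 1 - c/64)
(-16439 + g(-23, 88)) + T(-127, 47) = (-16439 + (1 - 1/64*88)) + (-14 - 1*47) = (-16439 + (1 - 11/8)) + (-14 - 47) = (-16439 - 3/8) - 61 = -131515/8 - 61 = -132003/8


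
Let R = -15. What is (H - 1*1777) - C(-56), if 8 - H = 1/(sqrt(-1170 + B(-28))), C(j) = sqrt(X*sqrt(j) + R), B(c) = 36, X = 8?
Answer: -1769 - sqrt(-15 + 16*I*sqrt(14)) + I*sqrt(14)/126 ≈ -1773.8 - 6.1637*I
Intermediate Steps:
C(j) = sqrt(-15 + 8*sqrt(j)) (C(j) = sqrt(8*sqrt(j) - 15) = sqrt(-15 + 8*sqrt(j)))
H = 8 + I*sqrt(14)/126 (H = 8 - 1/(sqrt(-1170 + 36)) = 8 - 1/(sqrt(-1134)) = 8 - 1/(9*I*sqrt(14)) = 8 - (-1)*I*sqrt(14)/126 = 8 + I*sqrt(14)/126 ≈ 8.0 + 0.029696*I)
(H - 1*1777) - C(-56) = ((8 + I*sqrt(14)/126) - 1*1777) - sqrt(-15 + 8*sqrt(-56)) = ((8 + I*sqrt(14)/126) - 1777) - sqrt(-15 + 8*(2*I*sqrt(14))) = (-1769 + I*sqrt(14)/126) - sqrt(-15 + 16*I*sqrt(14)) = -1769 - sqrt(-15 + 16*I*sqrt(14)) + I*sqrt(14)/126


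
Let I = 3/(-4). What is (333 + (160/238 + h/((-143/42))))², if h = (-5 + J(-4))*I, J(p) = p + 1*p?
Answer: 750054727249/6853924 ≈ 1.0943e+5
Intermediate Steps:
I = -¾ (I = 3*(-¼) = -¾ ≈ -0.75000)
J(p) = 2*p (J(p) = p + p = 2*p)
h = 39/4 (h = (-5 + 2*(-4))*(-¾) = (-5 - 8)*(-¾) = -13*(-¾) = 39/4 ≈ 9.7500)
(333 + (160/238 + h/((-143/42))))² = (333 + (160/238 + 39/(4*((-143/42)))))² = (333 + (160*(1/238) + 39/(4*((-143*1/42)))))² = (333 + (80/119 + 39/(4*(-143/42))))² = (333 + (80/119 + (39/4)*(-42/143)))² = (333 + (80/119 - 63/22))² = (333 - 5737/2618)² = (866057/2618)² = 750054727249/6853924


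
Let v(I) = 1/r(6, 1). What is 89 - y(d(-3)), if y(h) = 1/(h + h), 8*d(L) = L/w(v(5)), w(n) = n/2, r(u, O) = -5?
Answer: 1333/15 ≈ 88.867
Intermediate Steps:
v(I) = -1/5 (v(I) = 1/(-5) = -1/5)
w(n) = n/2 (w(n) = n*(1/2) = n/2)
d(L) = -5*L/4 (d(L) = (L/(((1/2)*(-1/5))))/8 = (L/(-1/10))/8 = (L*(-10))/8 = (-10*L)/8 = -5*L/4)
y(h) = 1/(2*h)
89 - y(d(-3)) = 89 - 1/(2*((-5/4*(-3)))) = 89 - 1/(2*15/4) = 89 - 4/(2*15) = 89 - 1*2/15 = 89 - 2/15 = 1333/15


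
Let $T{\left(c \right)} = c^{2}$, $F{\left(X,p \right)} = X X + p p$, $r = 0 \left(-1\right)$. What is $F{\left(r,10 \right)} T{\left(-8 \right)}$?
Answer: $6400$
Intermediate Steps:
$r = 0$
$F{\left(X,p \right)} = X^{2} + p^{2}$
$F{\left(r,10 \right)} T{\left(-8 \right)} = \left(0^{2} + 10^{2}\right) \left(-8\right)^{2} = \left(0 + 100\right) 64 = 100 \cdot 64 = 6400$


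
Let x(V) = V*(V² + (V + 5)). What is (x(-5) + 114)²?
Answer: 121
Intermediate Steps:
x(V) = V*(5 + V + V²) (x(V) = V*(V² + (5 + V)) = V*(5 + V + V²))
(x(-5) + 114)² = (-5*(5 - 5 + (-5)²) + 114)² = (-5*(5 - 5 + 25) + 114)² = (-5*25 + 114)² = (-125 + 114)² = (-11)² = 121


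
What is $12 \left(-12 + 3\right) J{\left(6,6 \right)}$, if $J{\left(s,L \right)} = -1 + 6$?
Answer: $-540$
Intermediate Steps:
$J{\left(s,L \right)} = 5$
$12 \left(-12 + 3\right) J{\left(6,6 \right)} = 12 \left(-12 + 3\right) 5 = 12 \left(-9\right) 5 = \left(-108\right) 5 = -540$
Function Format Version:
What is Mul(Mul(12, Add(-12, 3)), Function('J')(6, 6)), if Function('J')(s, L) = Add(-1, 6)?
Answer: -540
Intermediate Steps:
Function('J')(s, L) = 5
Mul(Mul(12, Add(-12, 3)), Function('J')(6, 6)) = Mul(Mul(12, Add(-12, 3)), 5) = Mul(Mul(12, -9), 5) = Mul(-108, 5) = -540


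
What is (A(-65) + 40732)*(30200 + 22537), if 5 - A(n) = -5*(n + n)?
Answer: 2114068119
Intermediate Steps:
A(n) = 5 + 10*n (A(n) = 5 - (-5)*(n + n) = 5 - (-5)*2*n = 5 - (-10)*n = 5 + 10*n)
(A(-65) + 40732)*(30200 + 22537) = ((5 + 10*(-65)) + 40732)*(30200 + 22537) = ((5 - 650) + 40732)*52737 = (-645 + 40732)*52737 = 40087*52737 = 2114068119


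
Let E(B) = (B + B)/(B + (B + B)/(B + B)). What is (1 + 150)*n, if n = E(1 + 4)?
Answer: 755/3 ≈ 251.67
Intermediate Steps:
E(B) = 2*B/(1 + B) (E(B) = (2*B)/(B + (2*B)/((2*B))) = (2*B)/(B + (2*B)*(1/(2*B))) = (2*B)/(B + 1) = (2*B)/(1 + B) = 2*B/(1 + B))
n = 5/3 (n = 2*(1 + 4)/(1 + (1 + 4)) = 2*5/(1 + 5) = 2*5/6 = 2*5*(⅙) = 5/3 ≈ 1.6667)
(1 + 150)*n = (1 + 150)*(5/3) = 151*(5/3) = 755/3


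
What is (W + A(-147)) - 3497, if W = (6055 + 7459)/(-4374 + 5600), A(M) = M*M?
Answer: 11109413/613 ≈ 18123.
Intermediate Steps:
A(M) = M²
W = 6757/613 (W = 13514/1226 = 13514*(1/1226) = 6757/613 ≈ 11.023)
(W + A(-147)) - 3497 = (6757/613 + (-147)²) - 3497 = (6757/613 + 21609) - 3497 = 13253074/613 - 3497 = 11109413/613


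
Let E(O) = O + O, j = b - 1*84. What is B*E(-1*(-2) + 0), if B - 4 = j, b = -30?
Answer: -440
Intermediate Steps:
j = -114 (j = -30 - 1*84 = -30 - 84 = -114)
E(O) = 2*O
B = -110 (B = 4 - 114 = -110)
B*E(-1*(-2) + 0) = -220*(-1*(-2) + 0) = -220*(2 + 0) = -220*2 = -110*4 = -440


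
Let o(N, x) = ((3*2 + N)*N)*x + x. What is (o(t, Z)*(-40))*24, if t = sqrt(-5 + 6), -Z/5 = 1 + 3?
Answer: 153600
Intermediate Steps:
Z = -20 (Z = -5*(1 + 3) = -5*4 = -20)
t = 1 (t = sqrt(1) = 1)
o(N, x) = x + N*x*(6 + N) (o(N, x) = ((6 + N)*N)*x + x = (N*(6 + N))*x + x = N*x*(6 + N) + x = x + N*x*(6 + N))
(o(t, Z)*(-40))*24 = (-20*(1 + 1**2 + 6*1)*(-40))*24 = (-20*(1 + 1 + 6)*(-40))*24 = (-20*8*(-40))*24 = -160*(-40)*24 = 6400*24 = 153600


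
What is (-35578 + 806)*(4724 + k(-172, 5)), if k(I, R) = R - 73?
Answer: -161898432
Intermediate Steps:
k(I, R) = -73 + R
(-35578 + 806)*(4724 + k(-172, 5)) = (-35578 + 806)*(4724 + (-73 + 5)) = -34772*(4724 - 68) = -34772*4656 = -161898432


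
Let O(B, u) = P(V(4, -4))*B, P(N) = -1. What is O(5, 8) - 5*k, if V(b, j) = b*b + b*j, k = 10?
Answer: -55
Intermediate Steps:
V(b, j) = b**2 + b*j
O(B, u) = -B
O(5, 8) - 5*k = -1*5 - 5*10 = -5 - 50 = -55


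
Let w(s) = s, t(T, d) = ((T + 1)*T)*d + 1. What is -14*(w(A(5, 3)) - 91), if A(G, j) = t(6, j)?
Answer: -504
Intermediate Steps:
t(T, d) = 1 + T*d*(1 + T) (t(T, d) = ((1 + T)*T)*d + 1 = (T*(1 + T))*d + 1 = T*d*(1 + T) + 1 = 1 + T*d*(1 + T))
A(G, j) = 1 + 42*j (A(G, j) = 1 + 6*j + j*6² = 1 + 6*j + j*36 = 1 + 6*j + 36*j = 1 + 42*j)
-14*(w(A(5, 3)) - 91) = -14*((1 + 42*3) - 91) = -14*((1 + 126) - 91) = -14*(127 - 91) = -14*36 = -504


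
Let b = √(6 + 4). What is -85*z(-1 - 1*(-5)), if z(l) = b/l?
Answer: -85*√10/4 ≈ -67.198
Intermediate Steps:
b = √10 ≈ 3.1623
z(l) = √10/l
-85*z(-1 - 1*(-5)) = -85*√10/(-1 - 1*(-5)) = -85*√10/(-1 + 5) = -85*√10/4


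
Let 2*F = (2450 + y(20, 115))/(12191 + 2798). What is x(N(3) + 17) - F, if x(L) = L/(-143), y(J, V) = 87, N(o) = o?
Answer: -74027/329758 ≈ -0.22449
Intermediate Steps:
x(L) = -L/143 (x(L) = L*(-1/143) = -L/143)
F = 2537/29978 (F = ((2450 + 87)/(12191 + 2798))/2 = (2537/14989)/2 = (2537*(1/14989))/2 = (½)*(2537/14989) = 2537/29978 ≈ 0.084629)
x(N(3) + 17) - F = -(3 + 17)/143 - 1*2537/29978 = -1/143*20 - 2537/29978 = -20/143 - 2537/29978 = -74027/329758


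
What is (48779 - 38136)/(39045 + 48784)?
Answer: 10643/87829 ≈ 0.12118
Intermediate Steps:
(48779 - 38136)/(39045 + 48784) = 10643/87829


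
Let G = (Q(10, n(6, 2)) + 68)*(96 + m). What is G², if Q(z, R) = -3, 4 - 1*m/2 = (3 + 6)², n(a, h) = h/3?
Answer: 14212900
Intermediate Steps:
n(a, h) = h/3 (n(a, h) = h*(⅓) = h/3)
m = -154 (m = 8 - 2*(3 + 6)² = 8 - 2*9² = 8 - 2*81 = 8 - 162 = -154)
G = -3770 (G = (-3 + 68)*(96 - 154) = 65*(-58) = -3770)
G² = (-3770)² = 14212900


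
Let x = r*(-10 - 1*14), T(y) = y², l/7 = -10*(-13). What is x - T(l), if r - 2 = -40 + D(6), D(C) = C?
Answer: -827332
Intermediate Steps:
r = -32 (r = 2 + (-40 + 6) = 2 - 34 = -32)
l = 910 (l = 7*(-10*(-13)) = 7*130 = 910)
x = 768 (x = -32*(-10 - 1*14) = -32*(-10 - 14) = -32*(-24) = 768)
x - T(l) = 768 - 1*910² = 768 - 1*828100 = 768 - 828100 = -827332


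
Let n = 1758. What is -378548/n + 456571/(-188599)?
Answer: -36098213035/165778521 ≈ -217.75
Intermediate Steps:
-378548/n + 456571/(-188599) = -378548/1758 + 456571/(-188599) = -378548*1/1758 + 456571*(-1/188599) = -189274/879 - 456571/188599 = -36098213035/165778521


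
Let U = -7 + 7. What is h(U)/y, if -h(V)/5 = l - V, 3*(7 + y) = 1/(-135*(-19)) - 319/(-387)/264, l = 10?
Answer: 44118000/6175487 ≈ 7.1441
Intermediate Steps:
y = -6175487/882360 (y = -7 + (1/(-135*(-19)) - 319/(-387)/264)/3 = -7 + (-1/135*(-1/19) - 319*(-1/387)*(1/264))/3 = -7 + (1/2565 + (319/387)*(1/264))/3 = -7 + (1/2565 + 29/9288)/3 = -7 + (⅓)*(1033/294120) = -7 + 1033/882360 = -6175487/882360 ≈ -6.9988)
U = 0
h(V) = -50 + 5*V (h(V) = -5*(10 - V) = -50 + 5*V)
h(U)/y = (-50 + 5*0)/(-6175487/882360) = (-50 + 0)*(-882360/6175487) = -50*(-882360/6175487) = 44118000/6175487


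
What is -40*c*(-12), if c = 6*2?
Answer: 5760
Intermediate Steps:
c = 12
-40*c*(-12) = -40*12*(-12) = -480*(-12) = 5760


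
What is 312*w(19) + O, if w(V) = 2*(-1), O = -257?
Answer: -881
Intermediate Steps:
w(V) = -2
312*w(19) + O = 312*(-2) - 257 = -624 - 257 = -881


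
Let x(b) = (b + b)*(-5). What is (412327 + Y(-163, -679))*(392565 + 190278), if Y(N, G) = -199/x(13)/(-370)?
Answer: 11559483546308343/48100 ≈ 2.4032e+11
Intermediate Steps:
x(b) = -10*b (x(b) = (2*b)*(-5) = -10*b)
Y(N, G) = -199/48100 (Y(N, G) = -199/((-10*13))/(-370) = -199/(-130)*(-1/370) = -199*(-1/130)*(-1/370) = (199/130)*(-1/370) = -199/48100)
(412327 + Y(-163, -679))*(392565 + 190278) = (412327 - 199/48100)*(392565 + 190278) = (19832928501/48100)*582843 = 11559483546308343/48100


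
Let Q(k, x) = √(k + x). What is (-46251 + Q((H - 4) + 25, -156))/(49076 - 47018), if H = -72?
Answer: -15417/686 + I*√23/686 ≈ -22.474 + 0.006991*I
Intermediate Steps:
(-46251 + Q((H - 4) + 25, -156))/(49076 - 47018) = (-46251 + √(((-72 - 4) + 25) - 156))/(49076 - 47018) = (-46251 + √((-76 + 25) - 156))/2058 = (-46251 + √(-51 - 156))*(1/2058) = (-46251 + √(-207))*(1/2058) = (-46251 + 3*I*√23)*(1/2058) = -15417/686 + I*√23/686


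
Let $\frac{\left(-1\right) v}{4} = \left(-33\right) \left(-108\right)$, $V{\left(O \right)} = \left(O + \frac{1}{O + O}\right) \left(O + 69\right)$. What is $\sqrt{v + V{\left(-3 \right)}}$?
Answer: $i \sqrt{14465} \approx 120.27 i$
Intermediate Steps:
$V{\left(O \right)} = \left(69 + O\right) \left(O + \frac{1}{2 O}\right)$ ($V{\left(O \right)} = \left(O + \frac{1}{2 O}\right) \left(69 + O\right) = \left(69 + O\right) \left(O + \frac{1}{2 O}\right)$)
$v = -14256$ ($v = - 4 \left(\left(-33\right) \left(-108\right)\right) = \left(-4\right) 3564 = -14256$)
$\sqrt{v + V{\left(-3 \right)}} = \sqrt{-14256 + \left(\frac{1}{2} + \left(-3\right)^{2} + 69 \left(-3\right) + \frac{69}{2 \left(-3\right)}\right)} = \sqrt{-14256 + \left(\frac{1}{2} + 9 - 207 + \frac{69}{2} \left(- \frac{1}{3}\right)\right)} = \sqrt{-14256 + \left(\frac{1}{2} + 9 - 207 - \frac{23}{2}\right)} = \sqrt{-14256 - 209} = \sqrt{-14465} = i \sqrt{14465}$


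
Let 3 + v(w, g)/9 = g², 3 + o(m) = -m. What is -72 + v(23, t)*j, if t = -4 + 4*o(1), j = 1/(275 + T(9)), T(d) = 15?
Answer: -17307/290 ≈ -59.679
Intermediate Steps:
o(m) = -3 - m
j = 1/290 (j = 1/(275 + 15) = 1/290 ≈ 0.0034483)
t = -20 (t = -4 + 4*(-3 - 1*1) = -4 + 4*(-3 - 1) = -4 + 4*(-4) = -4 - 16 = -20)
v(w, g) = -27 + 9*g²
-72 + v(23, t)*j = -72 + (-27 + 9*(-20)²)*(1/290) = -72 + (-27 + 9*400)*(1/290) = -72 + (-27 + 3600)*(1/290) = -72 + 3573*(1/290) = -72 + 3573/290 = -17307/290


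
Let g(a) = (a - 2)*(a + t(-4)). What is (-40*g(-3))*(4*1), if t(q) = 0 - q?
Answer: 800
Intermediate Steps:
t(q) = -q
g(a) = (-2 + a)*(4 + a) (g(a) = (a - 2)*(a - 1*(-4)) = (-2 + a)*(a + 4) = (-2 + a)*(4 + a))
(-40*g(-3))*(4*1) = (-40*(-8 + (-3)² + 2*(-3)))*(4*1) = -40*(-8 + 9 - 6)*4 = -40*(-5)*4 = 200*4 = 800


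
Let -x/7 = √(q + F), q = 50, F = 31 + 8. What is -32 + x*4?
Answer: -32 - 28*√89 ≈ -296.15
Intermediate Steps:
F = 39
x = -7*√89 (x = -7*√(50 + 39) = -7*√89 ≈ -66.038)
-32 + x*4 = -32 - 7*√89*4 = -32 - 28*√89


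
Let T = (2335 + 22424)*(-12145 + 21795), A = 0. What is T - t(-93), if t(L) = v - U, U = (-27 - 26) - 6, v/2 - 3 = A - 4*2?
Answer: 238924301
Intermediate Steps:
v = -10 (v = 6 + 2*(0 - 4*2) = 6 + 2*(0 - 8) = 6 + 2*(-8) = 6 - 16 = -10)
U = -59 (U = -53 - 6 = -59)
t(L) = 49 (t(L) = -10 - 1*(-59) = -10 + 59 = 49)
T = 238924350 (T = 24759*9650 = 238924350)
T - t(-93) = 238924350 - 1*49 = 238924350 - 49 = 238924301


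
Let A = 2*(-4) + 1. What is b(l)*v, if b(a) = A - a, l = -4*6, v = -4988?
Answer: -84796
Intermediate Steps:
l = -24
A = -7 (A = -8 + 1 = -7)
b(a) = -7 - a
b(l)*v = (-7 - 1*(-24))*(-4988) = (-7 + 24)*(-4988) = 17*(-4988) = -84796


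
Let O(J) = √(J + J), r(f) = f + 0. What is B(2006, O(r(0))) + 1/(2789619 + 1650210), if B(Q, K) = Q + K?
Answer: 8906296975/4439829 ≈ 2006.0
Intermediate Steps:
r(f) = f
O(J) = √2*√J (O(J) = √(2*J) = √2*√J)
B(Q, K) = K + Q
B(2006, O(r(0))) + 1/(2789619 + 1650210) = (√2*√0 + 2006) + 1/(2789619 + 1650210) = (√2*0 + 2006) + 1/4439829 = (0 + 2006) + 1/4439829 = 2006 + 1/4439829 = 8906296975/4439829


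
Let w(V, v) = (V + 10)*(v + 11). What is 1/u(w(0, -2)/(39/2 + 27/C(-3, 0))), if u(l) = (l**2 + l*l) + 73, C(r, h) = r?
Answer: 49/10777 ≈ 0.0045467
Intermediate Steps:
w(V, v) = (10 + V)*(11 + v)
u(l) = 73 + 2*l**2 (u(l) = (l**2 + l**2) + 73 = 2*l**2 + 73 = 73 + 2*l**2)
1/u(w(0, -2)/(39/2 + 27/C(-3, 0))) = 1/(73 + 2*((110 + 10*(-2) + 11*0 + 0*(-2))/(39/2 + 27/(-3)))**2) = 1/(73 + 2*((110 - 20 + 0 + 0)/(39*(1/2) + 27*(-1/3)))**2) = 1/(73 + 2*(90/(39/2 - 9))**2) = 1/(73 + 2*(90/(21/2))**2) = 1/(73 + 2*(90*(2/21))**2) = 1/(73 + 2*(60/7)**2) = 1/(73 + 2*(3600/49)) = 1/(73 + 7200/49) = 1/(10777/49) = 49/10777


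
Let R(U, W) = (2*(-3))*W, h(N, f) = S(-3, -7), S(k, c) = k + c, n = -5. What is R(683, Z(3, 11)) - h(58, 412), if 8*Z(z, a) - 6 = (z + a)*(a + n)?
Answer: -115/2 ≈ -57.500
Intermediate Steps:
S(k, c) = c + k
h(N, f) = -10 (h(N, f) = -7 - 3 = -10)
Z(z, a) = ¾ + (-5 + a)*(a + z)/8 (Z(z, a) = ¾ + ((z + a)*(a - 5))/8 = ¾ + ((a + z)*(-5 + a))/8 = ¾ + ((-5 + a)*(a + z))/8 = ¾ + (-5 + a)*(a + z)/8)
R(U, W) = -6*W
R(683, Z(3, 11)) - h(58, 412) = -6*(¾ - 5/8*11 - 5/8*3 + (⅛)*11² + (⅛)*11*3) - 1*(-10) = -6*(¾ - 55/8 - 15/8 + (⅛)*121 + 33/8) + 10 = -6*(¾ - 55/8 - 15/8 + 121/8 + 33/8) + 10 = -6*45/4 + 10 = -135/2 + 10 = -115/2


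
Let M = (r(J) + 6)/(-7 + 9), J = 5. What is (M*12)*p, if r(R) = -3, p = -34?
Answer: -612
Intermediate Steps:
M = 3/2 (M = (-3 + 6)/(-7 + 9) = 3/2 ≈ 1.5000)
(M*12)*p = ((3/2)*12)*(-34) = 18*(-34) = -612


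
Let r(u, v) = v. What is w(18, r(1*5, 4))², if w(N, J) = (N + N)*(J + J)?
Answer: 82944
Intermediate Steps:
w(N, J) = 4*J*N (w(N, J) = (2*N)*(2*J) = 4*J*N)
w(18, r(1*5, 4))² = (4*4*18)² = 288² = 82944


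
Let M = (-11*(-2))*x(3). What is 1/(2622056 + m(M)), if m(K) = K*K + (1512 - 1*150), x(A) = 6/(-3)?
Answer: 1/2625354 ≈ 3.8090e-7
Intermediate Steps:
x(A) = -2 (x(A) = 6*(-⅓) = -2)
M = -44 (M = -11*(-2)*(-2) = 22*(-2) = -44)
m(K) = 1362 + K² (m(K) = K² + (1512 - 150) = K² + 1362 = 1362 + K²)
1/(2622056 + m(M)) = 1/(2622056 + (1362 + (-44)²)) = 1/(2622056 + (1362 + 1936)) = 1/(2622056 + 3298) = 1/2625354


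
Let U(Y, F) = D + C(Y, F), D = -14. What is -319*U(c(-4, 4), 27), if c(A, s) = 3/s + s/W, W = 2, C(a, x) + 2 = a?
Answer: 16907/4 ≈ 4226.8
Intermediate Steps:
C(a, x) = -2 + a
c(A, s) = s/2 + 3/s (c(A, s) = 3/s + s/2 = s/2 + 3/s)
U(Y, F) = -16 + Y (U(Y, F) = -14 + (-2 + Y) = -16 + Y)
-319*U(c(-4, 4), 27) = -319*(-16 + ((½)*4 + 3/4)) = -319*(-16 + (2 + 3*(¼))) = -319*(-16 + (2 + ¾)) = -319*(-16 + 11/4) = -319*(-53/4) = 16907/4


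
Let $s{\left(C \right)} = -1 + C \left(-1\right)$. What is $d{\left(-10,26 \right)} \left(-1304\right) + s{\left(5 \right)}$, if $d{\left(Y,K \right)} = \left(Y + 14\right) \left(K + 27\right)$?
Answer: $-276454$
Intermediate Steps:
$s{\left(C \right)} = -1 - C$
$d{\left(Y,K \right)} = \left(14 + Y\right) \left(27 + K\right)$
$d{\left(-10,26 \right)} \left(-1304\right) + s{\left(5 \right)} = \left(378 + 14 \cdot 26 + 27 \left(-10\right) + 26 \left(-10\right)\right) \left(-1304\right) - 6 = \left(378 + 364 - 270 - 260\right) \left(-1304\right) - 6 = 212 \left(-1304\right) - 6 = -276448 - 6 = -276454$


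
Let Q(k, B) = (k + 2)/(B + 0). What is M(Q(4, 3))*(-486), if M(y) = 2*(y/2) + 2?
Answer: -1944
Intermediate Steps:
Q(k, B) = (2 + k)/B
M(y) = 2 + y (M(y) = 2*(y*(½)) + 2 = 2*(y/2) + 2 = y + 2 = 2 + y)
M(Q(4, 3))*(-486) = (2 + (2 + 4)/3)*(-486) = (2 + (⅓)*6)*(-486) = (2 + 2)*(-486) = 4*(-486) = -1944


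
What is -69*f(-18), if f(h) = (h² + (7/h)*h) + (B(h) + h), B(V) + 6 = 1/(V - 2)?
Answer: -423591/20 ≈ -21180.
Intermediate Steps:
B(V) = -6 + 1/(-2 + V) (B(V) = -6 + 1/(V - 2) = -6 + 1/(-2 + V))
f(h) = 7 + h + h² + (13 - 6*h)/(-2 + h) (f(h) = (h² + (7/h)*h) + ((13 - 6*h)/(-2 + h) + h) = (h² + 7) + (h + (13 - 6*h)/(-2 + h)) = (7 + h²) + (h + (13 - 6*h)/(-2 + h)) = 7 + h + h² + (13 - 6*h)/(-2 + h))
-69*f(-18) = -69*(-1 + (-18)³ - 1*(-18) - 1*(-18)²)/(-2 - 18) = -69*(-1 - 5832 + 18 - 1*324)/(-20) = -(-69)*(-1 - 5832 + 18 - 324)/20 = -(-69)*(-6139)/20 = -69*6139/20 = -423591/20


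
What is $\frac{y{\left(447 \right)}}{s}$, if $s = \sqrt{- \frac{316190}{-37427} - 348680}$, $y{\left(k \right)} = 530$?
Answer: $- \frac{53 i \sqrt{488412251072590}}{1304973017} \approx - 0.89757 i$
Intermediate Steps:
$s = \frac{i \sqrt{488412251072590}}{37427}$ ($s = \sqrt{\left(-316190\right) \left(- \frac{1}{37427}\right) - 348680} = \sqrt{\frac{316190}{37427} - 348680} = \sqrt{- \frac{13049730170}{37427}} = \frac{i \sqrt{488412251072590}}{37427} \approx 590.48 i$)
$\frac{y{\left(447 \right)}}{s} = \frac{530}{\frac{1}{37427} i \sqrt{488412251072590}} = 530 \left(- \frac{i \sqrt{488412251072590}}{13049730170}\right) = - \frac{53 i \sqrt{488412251072590}}{1304973017}$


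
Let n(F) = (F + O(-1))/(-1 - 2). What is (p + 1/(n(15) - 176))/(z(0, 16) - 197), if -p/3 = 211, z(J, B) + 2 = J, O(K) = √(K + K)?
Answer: 186642312/58675349 - 3*I*√2/58675349 ≈ 3.1809 - 7.2307e-8*I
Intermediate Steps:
O(K) = √2*√K (O(K) = √(2*K) = √2*√K)
z(J, B) = -2 + J
p = -633 (p = -3*211 = -633)
n(F) = -F/3 - I*√2/3 (n(F) = (F + √2*√(-1))/(-1 - 2) = (F + √2*I)/(-3) = (F + I*√2)*(-⅓) = -F/3 - I*√2/3)
(p + 1/(n(15) - 176))/(z(0, 16) - 197) = (-633 + 1/((-⅓*15 - I*√2/3) - 176))/((-2 + 0) - 197) = (-633 + 1/((-5 - I*√2/3) - 176))/(-2 - 197) = (-633 + 1/(-181 - I*√2/3))/(-199) = (-633 + 1/(-181 - I*√2/3))*(-1/199) = 633/199 - 1/(199*(-181 - I*√2/3))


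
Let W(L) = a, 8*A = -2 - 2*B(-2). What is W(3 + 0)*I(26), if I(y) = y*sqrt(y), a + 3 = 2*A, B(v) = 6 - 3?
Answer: -130*sqrt(26) ≈ -662.87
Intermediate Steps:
B(v) = 3
A = -1 (A = (-2 - 2*3)/8 = (-2 - 6)/8 = (1/8)*(-8) = -1)
a = -5 (a = -3 + 2*(-1) = -3 - 2 = -5)
W(L) = -5
I(y) = y**(3/2)
W(3 + 0)*I(26) = -130*sqrt(26)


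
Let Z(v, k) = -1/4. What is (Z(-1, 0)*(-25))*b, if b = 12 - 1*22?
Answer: -125/2 ≈ -62.500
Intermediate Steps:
Z(v, k) = -1/4 (Z(v, k) = -1*1/4 = -1/4)
b = -10 (b = 12 - 22 = -10)
(Z(-1, 0)*(-25))*b = -1/4*(-25)*(-10) = (25/4)*(-10) = -125/2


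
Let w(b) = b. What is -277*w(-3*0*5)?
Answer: 0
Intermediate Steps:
-277*w(-3*0*5) = -277*(-3*0)*5 = -0*5 = -277*0 = 0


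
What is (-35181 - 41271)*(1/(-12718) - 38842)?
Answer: 18883359483882/6359 ≈ 2.9695e+9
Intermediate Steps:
(-35181 - 41271)*(1/(-12718) - 38842) = -76452*(-1/12718 - 38842) = -76452*(-493992557/12718) = 18883359483882/6359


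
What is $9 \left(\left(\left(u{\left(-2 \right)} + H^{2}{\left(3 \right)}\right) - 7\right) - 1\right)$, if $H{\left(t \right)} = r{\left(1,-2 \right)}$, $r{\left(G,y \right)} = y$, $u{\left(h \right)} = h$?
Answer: $-54$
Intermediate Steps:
$H{\left(t \right)} = -2$
$9 \left(\left(\left(u{\left(-2 \right)} + H^{2}{\left(3 \right)}\right) - 7\right) - 1\right) = 9 \left(\left(\left(-2 + \left(-2\right)^{2}\right) - 7\right) - 1\right) = 9 \left(\left(\left(-2 + 4\right) - 7\right) - 1\right) = 9 \left(\left(2 - 7\right) - 1\right) = 9 \left(-5 - 1\right) = 9 \left(-6\right) = -54$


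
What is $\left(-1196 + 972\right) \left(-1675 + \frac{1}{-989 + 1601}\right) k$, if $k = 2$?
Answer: $\frac{114811088}{153} \approx 7.504 \cdot 10^{5}$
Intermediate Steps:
$\left(-1196 + 972\right) \left(-1675 + \frac{1}{-989 + 1601}\right) k = \left(-1196 + 972\right) \left(-1675 + \frac{1}{-989 + 1601}\right) 2 = - 224 \left(-1675 + \frac{1}{612}\right) 2 = \left(-224\right) \left(- \frac{1025099}{612}\right) 2 = \frac{57405544}{153} \cdot 2 = \frac{114811088}{153}$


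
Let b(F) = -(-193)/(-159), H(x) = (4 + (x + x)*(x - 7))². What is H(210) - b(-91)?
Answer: 1155922001857/159 ≈ 7.2699e+9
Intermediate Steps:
H(x) = (4 + 2*x*(-7 + x))² (H(x) = (4 + (2*x)*(-7 + x))² = (4 + 2*x*(-7 + x))²)
b(F) = -193/159 (b(F) = -(-193)*(-1)/159 = -1*193/159 = -193/159)
H(210) - b(-91) = 4*(2 + 210² - 7*210)² - 1*(-193/159) = 4*(2 + 44100 - 1470)² + 193/159 = 4*42632² + 193/159 = 4*1817487424 + 193/159 = 7269949696 + 193/159 = 1155922001857/159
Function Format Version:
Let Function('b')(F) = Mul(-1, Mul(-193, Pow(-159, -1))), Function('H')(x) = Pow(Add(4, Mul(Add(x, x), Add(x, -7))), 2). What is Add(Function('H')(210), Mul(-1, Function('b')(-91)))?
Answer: Rational(1155922001857, 159) ≈ 7.2699e+9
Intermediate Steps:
Function('H')(x) = Pow(Add(4, Mul(2, x, Add(-7, x))), 2) (Function('H')(x) = Pow(Add(4, Mul(Mul(2, x), Add(-7, x))), 2) = Pow(Add(4, Mul(2, x, Add(-7, x))), 2))
Function('b')(F) = Rational(-193, 159) (Function('b')(F) = Mul(-1, Mul(-193, Rational(-1, 159))) = Mul(-1, Rational(193, 159)) = Rational(-193, 159))
Add(Function('H')(210), Mul(-1, Function('b')(-91))) = Add(Mul(4, Pow(Add(2, Pow(210, 2), Mul(-7, 210)), 2)), Mul(-1, Rational(-193, 159))) = Add(Mul(4, Pow(Add(2, 44100, -1470), 2)), Rational(193, 159)) = Add(Mul(4, Pow(42632, 2)), Rational(193, 159)) = Add(Mul(4, 1817487424), Rational(193, 159)) = Add(7269949696, Rational(193, 159)) = Rational(1155922001857, 159)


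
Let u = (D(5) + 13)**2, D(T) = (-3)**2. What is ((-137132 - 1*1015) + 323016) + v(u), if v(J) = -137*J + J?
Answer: 119045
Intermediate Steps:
D(T) = 9
u = 484 (u = (9 + 13)**2 = 22**2 = 484)
v(J) = -136*J
((-137132 - 1*1015) + 323016) + v(u) = ((-137132 - 1*1015) + 323016) - 136*484 = ((-137132 - 1015) + 323016) - 65824 = (-138147 + 323016) - 65824 = 184869 - 65824 = 119045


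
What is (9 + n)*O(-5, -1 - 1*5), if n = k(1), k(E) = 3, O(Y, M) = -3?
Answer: -36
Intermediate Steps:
n = 3
(9 + n)*O(-5, -1 - 1*5) = (9 + 3)*(-3) = 12*(-3) = -36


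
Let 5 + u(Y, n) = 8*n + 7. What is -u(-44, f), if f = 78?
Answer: -626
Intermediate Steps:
u(Y, n) = 2 + 8*n (u(Y, n) = -5 + (8*n + 7) = -5 + (7 + 8*n) = 2 + 8*n)
-u(-44, f) = -(2 + 8*78) = -(2 + 624) = -1*626 = -626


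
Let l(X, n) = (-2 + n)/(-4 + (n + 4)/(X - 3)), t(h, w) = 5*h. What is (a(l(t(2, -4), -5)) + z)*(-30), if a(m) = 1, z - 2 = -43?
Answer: 1200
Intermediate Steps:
z = -41 (z = 2 - 43 = -41)
l(X, n) = (-2 + n)/(-4 + (4 + n)/(-3 + X))
(a(l(t(2, -4), -5)) + z)*(-30) = (1 - 41)*(-30) = -40*(-30) = 1200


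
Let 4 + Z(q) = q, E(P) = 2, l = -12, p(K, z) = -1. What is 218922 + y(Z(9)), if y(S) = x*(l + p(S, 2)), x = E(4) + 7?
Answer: 218805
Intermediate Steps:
x = 9 (x = 2 + 7 = 9)
Z(q) = -4 + q
y(S) = -117 (y(S) = 9*(-12 - 1) = 9*(-13) = -117)
218922 + y(Z(9)) = 218922 - 117 = 218805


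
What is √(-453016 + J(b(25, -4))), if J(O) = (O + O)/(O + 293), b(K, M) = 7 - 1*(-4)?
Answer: I*√2616619998/76 ≈ 673.06*I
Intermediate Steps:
b(K, M) = 11 (b(K, M) = 7 + 4 = 11)
J(O) = 2*O/(293 + O) (J(O) = (2*O)/(293 + O) = 2*O/(293 + O))
√(-453016 + J(b(25, -4))) = √(-453016 + 2*11/(293 + 11)) = √(-453016 + 2*11/304) = √(-453016 + 2*11*(1/304)) = √(-453016 + 11/152) = √(-68858421/152) = I*√2616619998/76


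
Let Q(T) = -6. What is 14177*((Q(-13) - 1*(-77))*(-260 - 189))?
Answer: -451948583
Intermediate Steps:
14177*((Q(-13) - 1*(-77))*(-260 - 189)) = 14177*((-6 - 1*(-77))*(-260 - 189)) = 14177*((-6 + 77)*(-449)) = 14177*(71*(-449)) = 14177*(-31879) = -451948583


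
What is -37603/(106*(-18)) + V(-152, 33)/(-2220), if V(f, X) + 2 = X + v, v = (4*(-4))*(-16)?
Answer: 3455461/176490 ≈ 19.579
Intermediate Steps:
v = 256 (v = -16*(-16) = 256)
V(f, X) = 254 + X (V(f, X) = -2 + (X + 256) = -2 + (256 + X) = 254 + X)
-37603/(106*(-18)) + V(-152, 33)/(-2220) = -37603/(106*(-18)) + (254 + 33)/(-2220) = -37603/(-1908) + 287*(-1/2220) = -37603*(-1/1908) - 287/2220 = 37603/1908 - 287/2220 = 3455461/176490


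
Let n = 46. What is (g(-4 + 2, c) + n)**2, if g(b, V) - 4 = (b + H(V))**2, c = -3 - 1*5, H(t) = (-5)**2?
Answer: 335241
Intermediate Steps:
H(t) = 25
c = -8 (c = -3 - 5 = -8)
g(b, V) = 4 + (25 + b)**2 (g(b, V) = 4 + (b + 25)**2 = 4 + (25 + b)**2)
(g(-4 + 2, c) + n)**2 = ((4 + (25 + (-4 + 2))**2) + 46)**2 = ((4 + (25 - 2)**2) + 46)**2 = ((4 + 23**2) + 46)**2 = ((4 + 529) + 46)**2 = (533 + 46)**2 = 579**2 = 335241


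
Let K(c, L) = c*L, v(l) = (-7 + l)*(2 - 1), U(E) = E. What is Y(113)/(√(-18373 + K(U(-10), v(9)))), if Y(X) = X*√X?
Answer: -113*I*√2078409/18393 ≈ -8.8571*I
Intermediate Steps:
v(l) = -7 + l (v(l) = (-7 + l)*1 = -7 + l)
K(c, L) = L*c
Y(X) = X^(3/2)
Y(113)/(√(-18373 + K(U(-10), v(9)))) = 113^(3/2)/(√(-18373 + (-7 + 9)*(-10))) = (113*√113)/(√(-18373 + 2*(-10))) = (113*√113)/(√(-18373 - 20)) = (113*√113)/(√(-18393)) = (113*√113)/((I*√18393)) = (113*√113)*(-I*√18393/18393) = -113*I*√2078409/18393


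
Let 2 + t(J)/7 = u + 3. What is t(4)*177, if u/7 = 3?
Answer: 27258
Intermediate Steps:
u = 21 (u = 7*3 = 21)
t(J) = 154 (t(J) = -14 + 7*(21 + 3) = -14 + 7*24 = -14 + 168 = 154)
t(4)*177 = 154*177 = 27258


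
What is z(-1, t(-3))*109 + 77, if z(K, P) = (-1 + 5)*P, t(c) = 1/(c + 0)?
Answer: -205/3 ≈ -68.333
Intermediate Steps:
t(c) = 1/c
z(K, P) = 4*P
z(-1, t(-3))*109 + 77 = (4/(-3))*109 + 77 = (4*(-⅓))*109 + 77 = -4/3*109 + 77 = -436/3 + 77 = -205/3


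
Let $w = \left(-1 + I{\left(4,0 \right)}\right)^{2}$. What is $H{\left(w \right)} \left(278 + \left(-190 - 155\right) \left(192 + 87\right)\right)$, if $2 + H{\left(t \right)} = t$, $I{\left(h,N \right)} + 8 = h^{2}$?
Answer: $-4510919$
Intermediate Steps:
$I{\left(h,N \right)} = -8 + h^{2}$
$w = 49$ ($w = \left(-1 - \left(8 - 4^{2}\right)\right)^{2} = \left(-1 + \left(-8 + 16\right)\right)^{2} = \left(-1 + 8\right)^{2} = 7^{2} = 49$)
$H{\left(t \right)} = -2 + t$
$H{\left(w \right)} \left(278 + \left(-190 - 155\right) \left(192 + 87\right)\right) = \left(-2 + 49\right) \left(278 + \left(-190 - 155\right) \left(192 + 87\right)\right) = 47 \left(278 - 96255\right) = 47 \left(-95977\right) = -4510919$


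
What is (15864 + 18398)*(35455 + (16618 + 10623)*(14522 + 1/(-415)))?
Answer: 5625344652052468/415 ≈ 1.3555e+13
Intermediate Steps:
(15864 + 18398)*(35455 + (16618 + 10623)*(14522 + 1/(-415))) = 34262*(35455 + 27241*(14522 - 1/415)) = 34262*(35455 + 27241*(6026629/415)) = 34262*(35455 + 164171400589/415) = 34262*(164186114414/415) = 5625344652052468/415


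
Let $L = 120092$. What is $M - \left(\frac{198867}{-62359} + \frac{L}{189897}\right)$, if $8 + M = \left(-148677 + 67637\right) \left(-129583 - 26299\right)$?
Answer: $\frac{149593473815592070927}{11841787023} \approx 1.2633 \cdot 10^{10}$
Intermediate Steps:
$M = 12632677272$ ($M = -8 + \left(-148677 + 67637\right) \left(-129583 - 26299\right) = -8 - -12632677280 = -8 + 12632677280 = 12632677272$)
$M - \left(\frac{198867}{-62359} + \frac{L}{189897}\right) = 12632677272 - \left(\frac{198867}{-62359} + \frac{120092}{189897}\right) = 12632677272 - \left(198867 \left(- \frac{1}{62359}\right) + 120092 \cdot \frac{1}{189897}\right) = 12632677272 - \left(- \frac{198867}{62359} + \frac{120092}{189897}\right) = 12632677272 - - \frac{30275429671}{11841787023} = 12632677272 + \frac{30275429671}{11841787023} = \frac{149593473815592070927}{11841787023}$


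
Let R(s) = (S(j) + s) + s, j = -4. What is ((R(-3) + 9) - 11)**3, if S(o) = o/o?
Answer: -343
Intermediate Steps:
S(o) = 1
R(s) = 1 + 2*s (R(s) = (1 + s) + s = 1 + 2*s)
((R(-3) + 9) - 11)**3 = (((1 + 2*(-3)) + 9) - 11)**3 = (((1 - 6) + 9) - 11)**3 = ((-5 + 9) - 11)**3 = (4 - 11)**3 = (-7)**3 = -343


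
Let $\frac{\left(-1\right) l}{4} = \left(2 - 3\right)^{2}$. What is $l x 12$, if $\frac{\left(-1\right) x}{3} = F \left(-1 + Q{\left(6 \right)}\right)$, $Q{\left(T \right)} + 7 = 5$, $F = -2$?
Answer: $864$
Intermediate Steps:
$Q{\left(T \right)} = -2$ ($Q{\left(T \right)} = -7 + 5 = -2$)
$l = -4$ ($l = - 4 \left(2 - 3\right)^{2} = - 4 \left(-1\right)^{2} = \left(-4\right) 1 = -4$)
$x = -18$ ($x = - 3 \left(- 2 \left(-1 - 2\right)\right) = - 3 \left(\left(-2\right) \left(-3\right)\right) = \left(-3\right) 6 = -18$)
$l x 12 = \left(-4\right) \left(-18\right) 12 = 72 \cdot 12 = 864$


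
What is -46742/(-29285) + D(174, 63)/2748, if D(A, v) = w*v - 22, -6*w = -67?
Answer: 296809487/160950360 ≈ 1.8441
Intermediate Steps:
w = 67/6 (w = -1/6*(-67) = 67/6 ≈ 11.167)
D(A, v) = -22 + 67*v/6 (D(A, v) = 67*v/6 - 22 = -22 + 67*v/6)
-46742/(-29285) + D(174, 63)/2748 = -46742/(-29285) + (-22 + (67/6)*63)/2748 = -46742*(-1/29285) + (-22 + 1407/2)*(1/2748) = 46742/29285 + (1363/2)*(1/2748) = 46742/29285 + 1363/5496 = 296809487/160950360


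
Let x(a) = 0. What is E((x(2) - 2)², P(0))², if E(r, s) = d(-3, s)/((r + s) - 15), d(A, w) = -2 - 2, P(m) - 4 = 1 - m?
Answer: 4/9 ≈ 0.44444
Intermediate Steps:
P(m) = 5 - m (P(m) = 4 + (1 - m) = 5 - m)
d(A, w) = -4
E(r, s) = -4/(-15 + r + s) (E(r, s) = -4/((r + s) - 15) = -4/(-15 + r + s))
E((x(2) - 2)², P(0))² = (-4/(-15 + (0 - 2)² + (5 - 1*0)))² = (-4/(-15 + (-2)² + (5 + 0)))² = (-4/(-15 + 4 + 5))² = (-4/(-6))² = (-4*(-⅙))² = (⅔)² = 4/9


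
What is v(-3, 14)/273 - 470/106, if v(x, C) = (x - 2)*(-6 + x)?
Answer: -20590/4823 ≈ -4.2691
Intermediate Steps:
v(x, C) = (-6 + x)*(-2 + x) (v(x, C) = (-2 + x)*(-6 + x) = (-6 + x)*(-2 + x))
v(-3, 14)/273 - 470/106 = (12 + (-3)**2 - 8*(-3))/273 - 470/106 = (12 + 9 + 24)*(1/273) - 470*1/106 = 45*(1/273) - 235/53 = 15/91 - 235/53 = -20590/4823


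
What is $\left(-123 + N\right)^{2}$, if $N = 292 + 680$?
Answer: $720801$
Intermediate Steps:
$N = 972$
$\left(-123 + N\right)^{2} = \left(-123 + 972\right)^{2} = 849^{2} = 720801$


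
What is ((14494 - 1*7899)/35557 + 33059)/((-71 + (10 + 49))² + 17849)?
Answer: 1175485458/639777101 ≈ 1.8373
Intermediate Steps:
((14494 - 1*7899)/35557 + 33059)/((-71 + (10 + 49))² + 17849) = ((14494 - 7899)*(1/35557) + 33059)/((-71 + 59)² + 17849) = (6595*(1/35557) + 33059)/((-12)² + 17849) = (6595/35557 + 33059)/(144 + 17849) = (1175485458/35557)/17993 = (1175485458/35557)*(1/17993) = 1175485458/639777101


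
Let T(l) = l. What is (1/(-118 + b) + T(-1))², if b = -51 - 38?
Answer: 43264/42849 ≈ 1.0097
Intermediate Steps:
b = -89
(1/(-118 + b) + T(-1))² = (1/(-118 - 89) - 1)² = (1/(-207) - 1)² = (-1/207 - 1)² = (-208/207)² = 43264/42849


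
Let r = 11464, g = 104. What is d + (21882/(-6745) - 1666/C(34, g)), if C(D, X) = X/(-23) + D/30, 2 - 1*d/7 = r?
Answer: -89826603454/1126415 ≈ -79746.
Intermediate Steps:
d = -80234 (d = 14 - 7*11464 = 14 - 80248 = -80234)
C(D, X) = -X/23 + D/30 (C(D, X) = X*(-1/23) + D*(1/30) = -X/23 + D/30)
d + (21882/(-6745) - 1666/C(34, g)) = -80234 + (21882/(-6745) - 1666/(-1/23*104 + (1/30)*34)) = -80234 + (21882*(-1/6745) - 1666/(-104/23 + 17/15)) = -80234 + (-21882/6745 - 1666/(-1169/345)) = -80234 + (-21882/6745 - 1666*(-345/1169)) = -80234 + (-21882/6745 + 82110/167) = -80234 + 550177656/1126415 = -89826603454/1126415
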